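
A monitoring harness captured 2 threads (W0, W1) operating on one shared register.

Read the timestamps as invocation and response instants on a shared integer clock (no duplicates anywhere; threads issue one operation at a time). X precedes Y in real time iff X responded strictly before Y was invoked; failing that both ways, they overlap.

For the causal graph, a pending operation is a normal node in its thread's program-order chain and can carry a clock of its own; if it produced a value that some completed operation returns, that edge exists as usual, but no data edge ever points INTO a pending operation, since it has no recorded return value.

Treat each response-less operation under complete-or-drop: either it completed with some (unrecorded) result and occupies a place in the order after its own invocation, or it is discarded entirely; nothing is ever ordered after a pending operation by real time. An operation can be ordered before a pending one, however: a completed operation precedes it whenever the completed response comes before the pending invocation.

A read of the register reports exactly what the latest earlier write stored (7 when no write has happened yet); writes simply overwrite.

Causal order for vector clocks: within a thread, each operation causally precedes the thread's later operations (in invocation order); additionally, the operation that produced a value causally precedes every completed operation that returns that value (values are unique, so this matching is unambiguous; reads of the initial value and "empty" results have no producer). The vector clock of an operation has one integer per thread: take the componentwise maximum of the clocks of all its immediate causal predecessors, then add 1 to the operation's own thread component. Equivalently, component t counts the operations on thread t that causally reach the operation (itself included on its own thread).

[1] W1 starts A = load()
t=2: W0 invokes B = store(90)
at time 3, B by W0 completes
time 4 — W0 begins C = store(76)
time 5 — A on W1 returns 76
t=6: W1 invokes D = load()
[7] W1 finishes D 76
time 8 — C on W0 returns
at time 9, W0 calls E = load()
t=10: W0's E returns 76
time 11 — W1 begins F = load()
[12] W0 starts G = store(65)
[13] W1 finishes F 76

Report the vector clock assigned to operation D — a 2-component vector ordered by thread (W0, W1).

invoked at 2, B has no predecessors; its own W0 bump gives (1, 0)
merge at C (invoked 4): VC(B)=(1, 0), own-thread bump on W0 → (2, 0)
merge at A (invoked 1): VC(C)=(2, 0), own-thread bump on W1 → (2, 1)
merge at E (invoked 9): VC(C)=(2, 0), own-thread bump on W0 → (3, 0)
merge at D (invoked 6): VC(A)=(2, 1), VC(C)=(2, 0), own-thread bump on W1 → (2, 2)
merge at G (invoked 12): VC(E)=(3, 0), own-thread bump on W0 → (4, 0)
merge at F (invoked 11): VC(C)=(2, 0), VC(D)=(2, 2), own-thread bump on W1 → (2, 3)
target: VC(D) = (2, 2)

(2, 2)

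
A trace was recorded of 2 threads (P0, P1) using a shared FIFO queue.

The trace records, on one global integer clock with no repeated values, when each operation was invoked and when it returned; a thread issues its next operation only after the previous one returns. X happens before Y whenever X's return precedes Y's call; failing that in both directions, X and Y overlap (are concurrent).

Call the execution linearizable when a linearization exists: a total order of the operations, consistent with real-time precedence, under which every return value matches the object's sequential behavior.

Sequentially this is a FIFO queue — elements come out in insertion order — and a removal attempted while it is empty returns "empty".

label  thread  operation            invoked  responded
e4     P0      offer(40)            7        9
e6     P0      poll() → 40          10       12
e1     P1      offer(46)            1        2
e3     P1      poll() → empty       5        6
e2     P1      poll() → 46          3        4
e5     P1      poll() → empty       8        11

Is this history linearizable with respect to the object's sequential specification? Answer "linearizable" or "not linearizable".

a witness: e1, e2, e3, e4, e6, e5
step 1: e1 offer(46) — queue <46>
step 2: e2 poll() → 46 — queue <>
step 3: e3 poll() → empty — queue <>
step 4: e4 offer(40) — queue <40>
step 5: e6 poll() → 40 — queue <>
step 6: e5 poll() → empty — queue <>

linearizable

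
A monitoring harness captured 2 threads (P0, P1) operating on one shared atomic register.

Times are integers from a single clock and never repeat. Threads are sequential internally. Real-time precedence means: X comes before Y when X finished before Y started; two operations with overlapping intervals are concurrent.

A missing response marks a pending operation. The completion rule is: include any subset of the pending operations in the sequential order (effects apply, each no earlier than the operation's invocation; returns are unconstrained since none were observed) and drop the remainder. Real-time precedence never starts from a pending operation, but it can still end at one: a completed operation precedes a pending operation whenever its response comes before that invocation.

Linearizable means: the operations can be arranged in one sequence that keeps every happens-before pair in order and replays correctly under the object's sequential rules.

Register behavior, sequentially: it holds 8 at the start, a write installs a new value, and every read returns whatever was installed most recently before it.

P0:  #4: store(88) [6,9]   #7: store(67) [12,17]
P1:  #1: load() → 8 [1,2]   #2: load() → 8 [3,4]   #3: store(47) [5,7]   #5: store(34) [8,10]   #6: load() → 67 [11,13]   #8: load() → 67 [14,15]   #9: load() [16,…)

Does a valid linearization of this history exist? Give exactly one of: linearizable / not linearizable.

a witness: #1, #2, #3, #4, #5, #7, #6, #8
step 1: #1 load() → 8 — value 8
step 2: #2 load() → 8 — value 8
step 3: #3 store(47) — value 47
step 4: #4 store(88) — value 88
step 5: #5 store(34) — value 34
step 6: #7 store(67) — value 67
step 7: #6 load() → 67 — value 67
step 8: #8 load() → 67 — value 67

linearizable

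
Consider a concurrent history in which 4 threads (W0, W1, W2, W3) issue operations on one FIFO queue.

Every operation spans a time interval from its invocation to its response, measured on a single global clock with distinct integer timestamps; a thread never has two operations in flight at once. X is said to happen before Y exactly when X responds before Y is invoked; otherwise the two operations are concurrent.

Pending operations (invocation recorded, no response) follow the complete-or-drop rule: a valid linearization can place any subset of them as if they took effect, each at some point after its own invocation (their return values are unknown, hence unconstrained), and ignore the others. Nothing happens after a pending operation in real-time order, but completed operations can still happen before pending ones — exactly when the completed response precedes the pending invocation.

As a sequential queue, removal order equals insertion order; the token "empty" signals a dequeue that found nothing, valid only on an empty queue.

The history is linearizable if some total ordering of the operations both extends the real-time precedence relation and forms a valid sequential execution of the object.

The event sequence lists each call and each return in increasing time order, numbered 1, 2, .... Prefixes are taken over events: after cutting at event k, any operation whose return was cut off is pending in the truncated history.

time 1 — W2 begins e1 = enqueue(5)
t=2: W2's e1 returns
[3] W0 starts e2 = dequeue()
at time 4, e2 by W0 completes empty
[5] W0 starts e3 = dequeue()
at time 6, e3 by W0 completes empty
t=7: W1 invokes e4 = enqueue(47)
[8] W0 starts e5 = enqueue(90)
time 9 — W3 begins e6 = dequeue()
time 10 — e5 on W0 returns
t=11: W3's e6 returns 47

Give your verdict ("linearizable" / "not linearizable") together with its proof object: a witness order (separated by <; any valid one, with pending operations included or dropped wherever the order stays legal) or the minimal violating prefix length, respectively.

not linearizable — minimal violating prefix: 4 events

through event 3 a valid linearization exists; event 4 (e2 responding at time 4) ends that
exhaustive check: the 2 completed FIFO queue ops admit one real-time order; illegal
sample order e1, e2 stalls at step 2 — e2 dequeue() → empty has no legal effect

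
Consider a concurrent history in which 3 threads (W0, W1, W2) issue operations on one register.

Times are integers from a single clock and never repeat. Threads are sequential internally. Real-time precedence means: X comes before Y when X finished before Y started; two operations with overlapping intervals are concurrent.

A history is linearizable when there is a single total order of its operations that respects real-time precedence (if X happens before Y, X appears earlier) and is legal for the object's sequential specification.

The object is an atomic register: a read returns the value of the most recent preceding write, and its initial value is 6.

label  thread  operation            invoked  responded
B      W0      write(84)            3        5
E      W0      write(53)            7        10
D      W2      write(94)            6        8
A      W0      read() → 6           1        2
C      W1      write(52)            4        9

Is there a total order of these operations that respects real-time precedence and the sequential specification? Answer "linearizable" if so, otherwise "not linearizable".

linearizable

a witness: A, B, C, D, E
step 1: A read() → 6 — value 6
step 2: B write(84) — value 84
step 3: C write(52) — value 52
step 4: D write(94) — value 94
step 5: E write(53) — value 53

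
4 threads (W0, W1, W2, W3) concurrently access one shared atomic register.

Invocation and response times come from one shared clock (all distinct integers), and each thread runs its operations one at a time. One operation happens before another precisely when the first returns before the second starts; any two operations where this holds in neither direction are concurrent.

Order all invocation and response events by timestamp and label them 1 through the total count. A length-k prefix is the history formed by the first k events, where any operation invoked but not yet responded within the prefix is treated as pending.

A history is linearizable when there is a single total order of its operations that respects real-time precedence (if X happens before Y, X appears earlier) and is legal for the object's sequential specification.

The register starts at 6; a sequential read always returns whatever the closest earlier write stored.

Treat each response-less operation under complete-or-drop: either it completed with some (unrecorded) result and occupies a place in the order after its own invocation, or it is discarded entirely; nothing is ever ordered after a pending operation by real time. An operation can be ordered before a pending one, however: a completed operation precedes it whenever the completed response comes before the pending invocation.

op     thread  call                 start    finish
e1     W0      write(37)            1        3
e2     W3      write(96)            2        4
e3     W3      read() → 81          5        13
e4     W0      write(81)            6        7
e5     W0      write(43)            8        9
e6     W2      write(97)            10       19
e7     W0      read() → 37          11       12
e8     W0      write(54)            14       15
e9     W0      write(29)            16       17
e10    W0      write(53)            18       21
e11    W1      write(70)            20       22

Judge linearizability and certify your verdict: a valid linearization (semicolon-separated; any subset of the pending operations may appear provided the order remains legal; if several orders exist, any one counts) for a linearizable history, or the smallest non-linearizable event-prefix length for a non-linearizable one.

not linearizable — minimal violating prefix: 12 events

cut after 11 events: linearizable; cut after 12 events (e7 responds, time 12): not linearizable
5 completed operations, 2 real-time-consistent orders — every atomic register replay fails
including or dropping the 2 pending operations (e3, e6) in any combination fails
one such order, e1, e2, e4, e5, e7 (pending dropped), breaks at step 5 where e7 read() → 37 is illegal
one such order, e2, e1, e4, e5, e7 (pending dropped), breaks at step 5 where e7 read() → 37 is illegal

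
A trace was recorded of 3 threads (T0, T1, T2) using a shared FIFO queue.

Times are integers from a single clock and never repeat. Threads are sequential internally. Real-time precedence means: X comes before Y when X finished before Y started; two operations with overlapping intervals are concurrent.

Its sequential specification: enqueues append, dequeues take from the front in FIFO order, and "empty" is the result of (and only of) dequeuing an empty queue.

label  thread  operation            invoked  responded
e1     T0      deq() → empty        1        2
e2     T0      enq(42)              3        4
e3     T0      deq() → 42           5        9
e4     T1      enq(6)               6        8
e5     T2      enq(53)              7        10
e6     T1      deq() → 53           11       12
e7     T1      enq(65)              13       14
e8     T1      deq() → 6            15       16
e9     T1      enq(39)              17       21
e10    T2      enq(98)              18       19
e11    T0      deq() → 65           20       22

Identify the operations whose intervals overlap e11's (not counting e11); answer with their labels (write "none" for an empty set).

e9

concurrent with e11 ([20,22]): every op whose interval crosses 20..22
e1 [1,2]: before
e2 [3,4]: before
e3 [5,9]: before
e4 [6,8]: before
e5 [7,10]: before
e6 [11,12]: before
e7 [13,14]: before
e8 [15,16]: before
e9 [17,21]: concurrent
e10 [18,19]: before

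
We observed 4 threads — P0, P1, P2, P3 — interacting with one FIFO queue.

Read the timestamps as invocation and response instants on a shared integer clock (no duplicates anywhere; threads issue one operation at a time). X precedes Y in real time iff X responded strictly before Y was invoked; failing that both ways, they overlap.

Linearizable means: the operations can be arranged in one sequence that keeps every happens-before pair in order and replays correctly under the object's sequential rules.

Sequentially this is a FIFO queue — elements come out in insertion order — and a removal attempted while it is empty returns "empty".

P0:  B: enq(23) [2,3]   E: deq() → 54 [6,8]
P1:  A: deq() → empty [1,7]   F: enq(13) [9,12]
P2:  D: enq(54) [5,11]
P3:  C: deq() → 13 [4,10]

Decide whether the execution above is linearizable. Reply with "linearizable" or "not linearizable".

events 1..9 are fine; event 10 — the response of C at time 10 — makes the prefix non-linearizable
all 8 real-time-respecting orders fail — 4 completed FIFO queue operations, no legal replay
no completion choice of the 2 pending operations (D, F) rescues it — every subset was tried
take A, B, C, E (pending dropped): step 3 already fails, because C deq() → 13 cannot occur there
take A, B, E, C (pending dropped): step 3 already fails, because E deq() → 54 cannot occur there

not linearizable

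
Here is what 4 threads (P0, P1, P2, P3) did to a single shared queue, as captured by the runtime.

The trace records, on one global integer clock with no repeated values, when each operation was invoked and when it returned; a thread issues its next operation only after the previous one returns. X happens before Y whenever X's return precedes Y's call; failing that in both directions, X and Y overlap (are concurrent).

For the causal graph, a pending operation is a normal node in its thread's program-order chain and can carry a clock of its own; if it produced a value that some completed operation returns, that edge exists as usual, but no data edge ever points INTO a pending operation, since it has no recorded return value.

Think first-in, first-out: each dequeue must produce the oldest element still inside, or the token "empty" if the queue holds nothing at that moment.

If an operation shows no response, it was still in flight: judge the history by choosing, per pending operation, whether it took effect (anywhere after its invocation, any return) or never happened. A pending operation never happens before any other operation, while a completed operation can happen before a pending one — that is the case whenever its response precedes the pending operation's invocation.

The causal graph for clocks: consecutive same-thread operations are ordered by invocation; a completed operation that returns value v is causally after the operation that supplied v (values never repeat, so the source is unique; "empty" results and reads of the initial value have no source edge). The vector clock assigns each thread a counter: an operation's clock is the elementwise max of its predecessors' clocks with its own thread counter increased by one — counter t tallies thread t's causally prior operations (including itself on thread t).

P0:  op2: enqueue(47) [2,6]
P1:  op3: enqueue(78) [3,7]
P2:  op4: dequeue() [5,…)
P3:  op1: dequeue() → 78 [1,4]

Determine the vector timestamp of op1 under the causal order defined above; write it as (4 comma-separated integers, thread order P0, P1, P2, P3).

root op op4, invoked 5: fresh clock plus P2's own tick → (0, 0, 1, 0)
root op op3, invoked 3: fresh clock plus P1's own tick → (0, 1, 0, 0)
root op op2, invoked 2: fresh clock plus P0's own tick → (1, 0, 0, 0)
op1, invoked 1, takes VC(op3)=(0, 1, 0, 0) under max, adds 1 for P3 → (0, 1, 0, 1)
target: VC(op1) = (0, 1, 0, 1)

(0, 1, 0, 1)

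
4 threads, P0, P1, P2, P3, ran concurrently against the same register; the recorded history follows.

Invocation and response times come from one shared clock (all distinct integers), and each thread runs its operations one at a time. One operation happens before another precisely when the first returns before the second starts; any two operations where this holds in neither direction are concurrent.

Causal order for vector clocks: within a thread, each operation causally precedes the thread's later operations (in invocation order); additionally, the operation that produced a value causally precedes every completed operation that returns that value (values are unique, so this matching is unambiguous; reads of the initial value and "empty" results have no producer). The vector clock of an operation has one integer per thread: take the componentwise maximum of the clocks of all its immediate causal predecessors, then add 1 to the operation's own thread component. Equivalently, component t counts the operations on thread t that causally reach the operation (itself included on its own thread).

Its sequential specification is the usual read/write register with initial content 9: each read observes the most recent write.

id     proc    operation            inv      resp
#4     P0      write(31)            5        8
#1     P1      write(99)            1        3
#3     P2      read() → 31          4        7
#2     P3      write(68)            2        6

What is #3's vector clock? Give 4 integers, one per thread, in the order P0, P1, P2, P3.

invoked at 2, #2 has no predecessors; its own P3 bump gives (0, 0, 0, 1)
invoked at 1, #1 has no predecessors; its own P1 bump gives (0, 1, 0, 0)
invoked at 5, #4 has no predecessors; its own P0 bump gives (1, 0, 0, 0)
#3 (invocation 4): componentwise max over VC(#4)=(1, 0, 0, 0), +1 at P2, giving (1, 0, 1, 0)
target: VC(#3) = (1, 0, 1, 0)

(1, 0, 1, 0)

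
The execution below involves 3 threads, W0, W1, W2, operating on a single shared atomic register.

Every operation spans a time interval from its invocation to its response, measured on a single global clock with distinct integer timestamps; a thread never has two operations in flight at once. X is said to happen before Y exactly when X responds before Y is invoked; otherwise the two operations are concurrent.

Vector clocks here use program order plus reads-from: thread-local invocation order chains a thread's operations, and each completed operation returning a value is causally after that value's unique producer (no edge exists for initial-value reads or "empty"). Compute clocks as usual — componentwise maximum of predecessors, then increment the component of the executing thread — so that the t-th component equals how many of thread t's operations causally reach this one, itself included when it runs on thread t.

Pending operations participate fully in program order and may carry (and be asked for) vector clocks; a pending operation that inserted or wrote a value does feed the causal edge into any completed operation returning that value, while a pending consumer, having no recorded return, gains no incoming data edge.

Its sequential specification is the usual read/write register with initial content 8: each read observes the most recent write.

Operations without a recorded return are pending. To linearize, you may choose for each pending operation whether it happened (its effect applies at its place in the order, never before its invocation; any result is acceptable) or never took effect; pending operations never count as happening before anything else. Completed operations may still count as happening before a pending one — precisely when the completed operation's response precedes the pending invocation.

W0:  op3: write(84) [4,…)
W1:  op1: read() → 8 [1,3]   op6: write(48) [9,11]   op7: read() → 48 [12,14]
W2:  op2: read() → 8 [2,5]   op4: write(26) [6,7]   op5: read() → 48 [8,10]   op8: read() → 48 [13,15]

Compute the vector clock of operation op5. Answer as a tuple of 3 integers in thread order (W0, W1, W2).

op2 (invocation 2): nothing precedes it; W2's component alone gives (0, 0, 1)
op1 (invocation 1): nothing precedes it; W1's component alone gives (0, 1, 0)
op3 (invocation 4): nothing precedes it; W0's component alone gives (1, 0, 0)
op4 (invocation 6): componentwise max over VC(op2)=(0, 0, 1), +1 at W2, giving (0, 0, 2)
op6 (invocation 9): componentwise max over VC(op1)=(0, 1, 0), +1 at W1, giving (0, 2, 0)
op7 (invocation 12): componentwise max over VC(op6)=(0, 2, 0), +1 at W1, giving (0, 3, 0)
op5 (invocation 8): componentwise max over VC(op4)=(0, 0, 2), VC(op6)=(0, 2, 0), +1 at W2, giving (0, 2, 3)
op8 (invocation 13): componentwise max over VC(op5)=(0, 2, 3), VC(op6)=(0, 2, 0), +1 at W2, giving (0, 2, 4)
target: VC(op5) = (0, 2, 3)

(0, 2, 3)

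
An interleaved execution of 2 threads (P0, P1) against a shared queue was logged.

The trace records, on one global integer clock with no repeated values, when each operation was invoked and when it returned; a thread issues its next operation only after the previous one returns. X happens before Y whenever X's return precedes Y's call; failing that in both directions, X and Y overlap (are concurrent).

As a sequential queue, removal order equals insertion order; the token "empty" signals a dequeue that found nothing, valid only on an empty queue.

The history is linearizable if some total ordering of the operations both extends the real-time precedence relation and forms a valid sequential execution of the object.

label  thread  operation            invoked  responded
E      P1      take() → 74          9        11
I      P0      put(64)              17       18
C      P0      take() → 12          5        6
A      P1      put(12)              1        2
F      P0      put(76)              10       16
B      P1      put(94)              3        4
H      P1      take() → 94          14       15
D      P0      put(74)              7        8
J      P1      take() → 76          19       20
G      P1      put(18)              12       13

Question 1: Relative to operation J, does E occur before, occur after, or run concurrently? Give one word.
Answer: before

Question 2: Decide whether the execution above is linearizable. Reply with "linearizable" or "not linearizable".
not linearizable

through event 10 a valid linearization exists; event 11 (E responding at time 11) ends that
the sole real-time-consistent order of 5 completed operations fails the queue replay
every completion of the 1 pending operation (F) was checked; none linearizes
e.g. A, B, C, D, E (pending dropped): illegal at step 5, since E take() → 74 cannot apply there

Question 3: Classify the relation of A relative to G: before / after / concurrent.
Answer: before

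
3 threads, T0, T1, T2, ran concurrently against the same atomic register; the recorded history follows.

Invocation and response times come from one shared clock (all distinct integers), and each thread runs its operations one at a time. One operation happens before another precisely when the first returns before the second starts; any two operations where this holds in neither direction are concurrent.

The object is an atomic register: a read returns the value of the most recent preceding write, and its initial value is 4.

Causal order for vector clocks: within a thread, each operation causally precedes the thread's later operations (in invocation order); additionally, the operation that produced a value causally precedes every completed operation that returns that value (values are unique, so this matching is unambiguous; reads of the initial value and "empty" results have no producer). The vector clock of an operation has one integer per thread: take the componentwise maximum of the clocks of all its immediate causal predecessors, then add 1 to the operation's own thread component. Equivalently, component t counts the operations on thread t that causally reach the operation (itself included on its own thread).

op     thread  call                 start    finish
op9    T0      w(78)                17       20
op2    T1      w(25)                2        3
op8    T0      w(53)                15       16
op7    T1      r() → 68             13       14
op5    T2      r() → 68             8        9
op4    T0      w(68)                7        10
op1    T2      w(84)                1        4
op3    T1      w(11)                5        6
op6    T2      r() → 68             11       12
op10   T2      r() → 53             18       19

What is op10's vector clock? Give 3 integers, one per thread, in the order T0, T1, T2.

(2, 0, 4)

root op op1, invoked 1: fresh clock plus T2's own tick → (0, 0, 1)
root op op2, invoked 2: fresh clock plus T1's own tick → (0, 1, 0)
root op op4, invoked 7: fresh clock plus T0's own tick → (1, 0, 0)
merge at op3 (invoked 5): VC(op2)=(0, 1, 0), own-thread bump on T1 → (0, 2, 0)
merge at op8 (invoked 15): VC(op4)=(1, 0, 0), own-thread bump on T0 → (2, 0, 0)
merge at op5 (invoked 8): VC(op1)=(0, 0, 1), VC(op4)=(1, 0, 0), own-thread bump on T2 → (1, 0, 2)
merge at op9 (invoked 17): VC(op8)=(2, 0, 0), own-thread bump on T0 → (3, 0, 0)
merge at op6 (invoked 11): VC(op4)=(1, 0, 0), VC(op5)=(1, 0, 2), own-thread bump on T2 → (1, 0, 3)
merge at op7 (invoked 13): VC(op3)=(0, 2, 0), VC(op4)=(1, 0, 0), own-thread bump on T1 → (1, 3, 0)
merge at op10 (invoked 18): VC(op6)=(1, 0, 3), VC(op8)=(2, 0, 0), own-thread bump on T2 → (2, 0, 4)
target: VC(op10) = (2, 0, 4)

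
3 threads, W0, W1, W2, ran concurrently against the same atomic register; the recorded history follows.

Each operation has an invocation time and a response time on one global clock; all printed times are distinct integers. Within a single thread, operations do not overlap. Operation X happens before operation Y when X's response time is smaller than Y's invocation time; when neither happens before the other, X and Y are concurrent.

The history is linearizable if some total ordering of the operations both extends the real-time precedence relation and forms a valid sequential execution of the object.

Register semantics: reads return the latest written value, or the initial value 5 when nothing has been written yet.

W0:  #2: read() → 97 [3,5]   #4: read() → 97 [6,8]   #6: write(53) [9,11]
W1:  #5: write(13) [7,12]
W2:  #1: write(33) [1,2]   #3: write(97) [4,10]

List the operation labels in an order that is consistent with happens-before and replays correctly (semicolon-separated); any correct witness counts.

after step 1 (#1 write(33)): value 33
after step 2 (#3 write(97)): value 97
after step 3 (#2 read() → 97): value 97
after step 4 (#4 read() → 97): value 97
after step 5 (#5 write(13)): value 13
after step 6 (#6 write(53)): value 53

#1; #3; #2; #4; #5; #6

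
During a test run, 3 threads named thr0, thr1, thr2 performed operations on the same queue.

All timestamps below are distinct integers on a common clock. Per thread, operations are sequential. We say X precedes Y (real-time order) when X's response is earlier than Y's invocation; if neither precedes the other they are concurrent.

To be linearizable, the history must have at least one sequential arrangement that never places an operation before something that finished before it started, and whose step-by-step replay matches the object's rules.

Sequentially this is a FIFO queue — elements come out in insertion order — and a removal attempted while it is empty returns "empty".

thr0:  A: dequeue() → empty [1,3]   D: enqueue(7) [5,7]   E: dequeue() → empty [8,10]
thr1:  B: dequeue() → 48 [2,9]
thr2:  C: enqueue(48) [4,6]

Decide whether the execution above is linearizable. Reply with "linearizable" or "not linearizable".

events 1..9 are fine; event 10 — the response of E at time 10 — makes the prefix non-linearizable
no legal order exists: 10 real-time-consistent candidates over 5 completed queue operations, all rejected
e.g. A, B, C, D, E: illegal at step 2, since B dequeue() → 48 cannot apply there
e.g. A, B, D, C, E: illegal at step 2, since B dequeue() → 48 cannot apply there

not linearizable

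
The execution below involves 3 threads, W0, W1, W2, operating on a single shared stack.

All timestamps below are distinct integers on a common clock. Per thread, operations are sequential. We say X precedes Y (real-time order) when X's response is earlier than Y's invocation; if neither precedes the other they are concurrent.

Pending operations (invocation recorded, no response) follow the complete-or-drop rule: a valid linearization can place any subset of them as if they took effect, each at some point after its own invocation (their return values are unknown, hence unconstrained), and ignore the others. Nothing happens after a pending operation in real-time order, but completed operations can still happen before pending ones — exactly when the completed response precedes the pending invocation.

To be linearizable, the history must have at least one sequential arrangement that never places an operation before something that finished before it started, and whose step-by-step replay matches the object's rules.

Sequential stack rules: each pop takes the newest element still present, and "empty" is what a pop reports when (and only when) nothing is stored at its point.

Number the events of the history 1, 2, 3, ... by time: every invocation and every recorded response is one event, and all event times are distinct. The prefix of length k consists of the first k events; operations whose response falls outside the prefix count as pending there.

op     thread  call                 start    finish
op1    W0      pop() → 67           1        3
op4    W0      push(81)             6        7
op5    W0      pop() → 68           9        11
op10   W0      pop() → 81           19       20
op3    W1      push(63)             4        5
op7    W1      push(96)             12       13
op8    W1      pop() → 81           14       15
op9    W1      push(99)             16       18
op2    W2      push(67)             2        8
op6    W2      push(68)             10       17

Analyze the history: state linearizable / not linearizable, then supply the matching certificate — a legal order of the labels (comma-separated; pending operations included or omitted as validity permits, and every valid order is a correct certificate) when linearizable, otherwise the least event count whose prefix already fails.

not linearizable — minimal violating prefix: 15 events

through event 14 a valid linearization exists; event 15 (op8 responding at time 15) ends that
the 7 completed operations admit 4 real-time orders; each fails the stack replay
every completion of the 1 pending operation (op6) was checked; none linearizes
sample order op1, op2, op3, op4, op5, op7, op8 (pending dropped) stalls at step 1 — op1 pop() → 67 has no legal effect
sample order op1, op3, op2, op4, op5, op7, op8 (pending dropped) stalls at step 1 — op1 pop() → 67 has no legal effect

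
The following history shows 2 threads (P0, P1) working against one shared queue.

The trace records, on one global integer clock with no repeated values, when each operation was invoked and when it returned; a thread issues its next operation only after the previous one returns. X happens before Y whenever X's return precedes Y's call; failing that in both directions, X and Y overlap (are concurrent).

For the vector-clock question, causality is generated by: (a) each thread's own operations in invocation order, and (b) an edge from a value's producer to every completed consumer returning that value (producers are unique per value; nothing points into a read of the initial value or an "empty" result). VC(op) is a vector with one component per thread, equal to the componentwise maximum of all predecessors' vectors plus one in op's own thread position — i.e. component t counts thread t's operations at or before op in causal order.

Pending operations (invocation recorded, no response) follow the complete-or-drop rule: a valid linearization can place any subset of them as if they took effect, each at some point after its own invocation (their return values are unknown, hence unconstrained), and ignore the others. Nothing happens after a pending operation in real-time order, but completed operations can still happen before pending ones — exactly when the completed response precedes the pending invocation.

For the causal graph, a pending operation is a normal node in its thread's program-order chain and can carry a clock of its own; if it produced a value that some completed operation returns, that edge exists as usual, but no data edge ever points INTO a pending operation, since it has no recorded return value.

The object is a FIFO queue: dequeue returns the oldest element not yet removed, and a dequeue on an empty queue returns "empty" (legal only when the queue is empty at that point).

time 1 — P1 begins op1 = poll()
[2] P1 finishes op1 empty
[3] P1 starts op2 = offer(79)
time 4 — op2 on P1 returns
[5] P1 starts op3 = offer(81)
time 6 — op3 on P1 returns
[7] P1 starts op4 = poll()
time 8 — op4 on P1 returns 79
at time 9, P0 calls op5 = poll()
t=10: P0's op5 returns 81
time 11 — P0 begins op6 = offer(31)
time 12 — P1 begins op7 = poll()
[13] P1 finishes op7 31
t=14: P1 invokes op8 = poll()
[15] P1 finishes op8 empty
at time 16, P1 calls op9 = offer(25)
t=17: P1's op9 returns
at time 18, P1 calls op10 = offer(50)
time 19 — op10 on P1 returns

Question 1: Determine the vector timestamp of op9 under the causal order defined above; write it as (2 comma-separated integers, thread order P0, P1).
op1 (invocation 1): nothing precedes it; P1's component alone gives (0, 1)
VC(op2, invoked at 3): max of VC(op1)=(0, 1), then +1 on thread P1 → (0, 2)
VC(op3, invoked at 5): max of VC(op2)=(0, 2), then +1 on thread P1 → (0, 3)
VC(op4, invoked at 7): max of VC(op2)=(0, 2), VC(op3)=(0, 3), then +1 on thread P1 → (0, 4)
VC(op5, invoked at 9): max of VC(op3)=(0, 3), then +1 on thread P0 → (1, 3)
VC(op6, invoked at 11): max of VC(op5)=(1, 3), then +1 on thread P0 → (2, 3)
VC(op7, invoked at 12): max of VC(op4)=(0, 4), VC(op6)=(2, 3), then +1 on thread P1 → (2, 5)
VC(op8, invoked at 14): max of VC(op7)=(2, 5), then +1 on thread P1 → (2, 6)
VC(op9, invoked at 16): max of VC(op8)=(2, 6), then +1 on thread P1 → (2, 7)
VC(op10, invoked at 18): max of VC(op9)=(2, 7), then +1 on thread P1 → (2, 8)
target: VC(op9) = (2, 7)

(2, 7)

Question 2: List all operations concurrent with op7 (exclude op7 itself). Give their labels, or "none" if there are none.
op7 runs from 12 to 13; window-overlapping ops are concurrent
op1 [1,2]: before
op2 [3,4]: before
op3 [5,6]: before
op4 [7,8]: before
op5 [9,10]: before
op6 [11,…): concurrent
op8 [14,15]: after
op9 [16,17]: after
op10 [18,19]: after

op6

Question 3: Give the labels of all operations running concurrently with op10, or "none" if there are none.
overlap test against op10 [18,19]: concurrent iff the interval meets 18..19
op1 [1,2]: before
op2 [3,4]: before
op3 [5,6]: before
op4 [7,8]: before
op5 [9,10]: before
op6 [11,…): concurrent
op7 [12,13]: before
op8 [14,15]: before
op9 [16,17]: before

op6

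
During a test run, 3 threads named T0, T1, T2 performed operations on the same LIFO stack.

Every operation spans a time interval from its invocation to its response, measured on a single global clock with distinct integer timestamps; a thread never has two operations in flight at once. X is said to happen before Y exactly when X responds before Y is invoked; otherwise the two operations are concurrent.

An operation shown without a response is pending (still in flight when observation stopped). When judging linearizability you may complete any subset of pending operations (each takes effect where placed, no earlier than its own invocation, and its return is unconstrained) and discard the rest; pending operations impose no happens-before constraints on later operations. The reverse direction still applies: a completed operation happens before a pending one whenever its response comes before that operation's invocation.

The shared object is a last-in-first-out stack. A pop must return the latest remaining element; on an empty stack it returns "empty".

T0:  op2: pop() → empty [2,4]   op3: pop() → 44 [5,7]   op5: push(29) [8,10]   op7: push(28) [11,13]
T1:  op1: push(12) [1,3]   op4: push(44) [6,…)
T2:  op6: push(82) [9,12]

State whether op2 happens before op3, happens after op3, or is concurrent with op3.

op2 spans [2,4], op3 spans [5,7]
resp(op2)=4 < inv(op3)=5

before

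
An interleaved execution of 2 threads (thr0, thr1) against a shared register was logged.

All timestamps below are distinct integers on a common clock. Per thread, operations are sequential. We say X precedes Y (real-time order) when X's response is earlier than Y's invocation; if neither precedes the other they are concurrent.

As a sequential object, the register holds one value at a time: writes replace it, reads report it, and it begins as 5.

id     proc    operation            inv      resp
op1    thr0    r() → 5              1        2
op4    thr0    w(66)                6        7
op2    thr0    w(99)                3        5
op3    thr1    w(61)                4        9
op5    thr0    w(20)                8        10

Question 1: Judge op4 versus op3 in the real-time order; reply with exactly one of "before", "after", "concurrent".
Answer: concurrent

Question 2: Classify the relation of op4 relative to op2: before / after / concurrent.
Answer: after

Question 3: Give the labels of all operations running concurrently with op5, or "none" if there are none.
Answer: op3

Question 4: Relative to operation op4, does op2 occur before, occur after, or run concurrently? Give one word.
Answer: before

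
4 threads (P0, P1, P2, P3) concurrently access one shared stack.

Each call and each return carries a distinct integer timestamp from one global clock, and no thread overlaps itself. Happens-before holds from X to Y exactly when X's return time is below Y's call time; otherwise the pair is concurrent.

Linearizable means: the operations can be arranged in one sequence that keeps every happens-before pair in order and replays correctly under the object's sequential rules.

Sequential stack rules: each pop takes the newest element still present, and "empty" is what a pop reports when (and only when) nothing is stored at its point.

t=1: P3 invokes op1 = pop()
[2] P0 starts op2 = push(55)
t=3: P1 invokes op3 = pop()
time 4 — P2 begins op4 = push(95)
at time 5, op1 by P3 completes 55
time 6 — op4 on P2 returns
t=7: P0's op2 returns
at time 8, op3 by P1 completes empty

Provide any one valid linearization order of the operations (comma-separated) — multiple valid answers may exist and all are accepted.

op2, op1, op3, op4

after step 1 (op2 push(55)): stack <55>
after step 2 (op1 pop() → 55): stack <>
after step 3 (op3 pop() → empty): stack <>
after step 4 (op4 push(95)): stack <95>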